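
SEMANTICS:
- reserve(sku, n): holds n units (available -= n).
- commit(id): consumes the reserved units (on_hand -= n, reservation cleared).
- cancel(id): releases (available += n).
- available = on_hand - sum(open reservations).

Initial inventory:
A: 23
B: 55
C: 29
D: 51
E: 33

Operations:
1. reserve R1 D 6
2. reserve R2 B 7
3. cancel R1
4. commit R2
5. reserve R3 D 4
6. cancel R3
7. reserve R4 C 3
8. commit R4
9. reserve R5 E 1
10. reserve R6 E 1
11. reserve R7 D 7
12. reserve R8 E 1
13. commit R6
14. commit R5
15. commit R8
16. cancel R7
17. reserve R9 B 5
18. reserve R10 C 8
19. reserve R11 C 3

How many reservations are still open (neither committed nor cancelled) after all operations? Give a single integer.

Answer: 3

Derivation:
Step 1: reserve R1 D 6 -> on_hand[A=23 B=55 C=29 D=51 E=33] avail[A=23 B=55 C=29 D=45 E=33] open={R1}
Step 2: reserve R2 B 7 -> on_hand[A=23 B=55 C=29 D=51 E=33] avail[A=23 B=48 C=29 D=45 E=33] open={R1,R2}
Step 3: cancel R1 -> on_hand[A=23 B=55 C=29 D=51 E=33] avail[A=23 B=48 C=29 D=51 E=33] open={R2}
Step 4: commit R2 -> on_hand[A=23 B=48 C=29 D=51 E=33] avail[A=23 B=48 C=29 D=51 E=33] open={}
Step 5: reserve R3 D 4 -> on_hand[A=23 B=48 C=29 D=51 E=33] avail[A=23 B=48 C=29 D=47 E=33] open={R3}
Step 6: cancel R3 -> on_hand[A=23 B=48 C=29 D=51 E=33] avail[A=23 B=48 C=29 D=51 E=33] open={}
Step 7: reserve R4 C 3 -> on_hand[A=23 B=48 C=29 D=51 E=33] avail[A=23 B=48 C=26 D=51 E=33] open={R4}
Step 8: commit R4 -> on_hand[A=23 B=48 C=26 D=51 E=33] avail[A=23 B=48 C=26 D=51 E=33] open={}
Step 9: reserve R5 E 1 -> on_hand[A=23 B=48 C=26 D=51 E=33] avail[A=23 B=48 C=26 D=51 E=32] open={R5}
Step 10: reserve R6 E 1 -> on_hand[A=23 B=48 C=26 D=51 E=33] avail[A=23 B=48 C=26 D=51 E=31] open={R5,R6}
Step 11: reserve R7 D 7 -> on_hand[A=23 B=48 C=26 D=51 E=33] avail[A=23 B=48 C=26 D=44 E=31] open={R5,R6,R7}
Step 12: reserve R8 E 1 -> on_hand[A=23 B=48 C=26 D=51 E=33] avail[A=23 B=48 C=26 D=44 E=30] open={R5,R6,R7,R8}
Step 13: commit R6 -> on_hand[A=23 B=48 C=26 D=51 E=32] avail[A=23 B=48 C=26 D=44 E=30] open={R5,R7,R8}
Step 14: commit R5 -> on_hand[A=23 B=48 C=26 D=51 E=31] avail[A=23 B=48 C=26 D=44 E=30] open={R7,R8}
Step 15: commit R8 -> on_hand[A=23 B=48 C=26 D=51 E=30] avail[A=23 B=48 C=26 D=44 E=30] open={R7}
Step 16: cancel R7 -> on_hand[A=23 B=48 C=26 D=51 E=30] avail[A=23 B=48 C=26 D=51 E=30] open={}
Step 17: reserve R9 B 5 -> on_hand[A=23 B=48 C=26 D=51 E=30] avail[A=23 B=43 C=26 D=51 E=30] open={R9}
Step 18: reserve R10 C 8 -> on_hand[A=23 B=48 C=26 D=51 E=30] avail[A=23 B=43 C=18 D=51 E=30] open={R10,R9}
Step 19: reserve R11 C 3 -> on_hand[A=23 B=48 C=26 D=51 E=30] avail[A=23 B=43 C=15 D=51 E=30] open={R10,R11,R9}
Open reservations: ['R10', 'R11', 'R9'] -> 3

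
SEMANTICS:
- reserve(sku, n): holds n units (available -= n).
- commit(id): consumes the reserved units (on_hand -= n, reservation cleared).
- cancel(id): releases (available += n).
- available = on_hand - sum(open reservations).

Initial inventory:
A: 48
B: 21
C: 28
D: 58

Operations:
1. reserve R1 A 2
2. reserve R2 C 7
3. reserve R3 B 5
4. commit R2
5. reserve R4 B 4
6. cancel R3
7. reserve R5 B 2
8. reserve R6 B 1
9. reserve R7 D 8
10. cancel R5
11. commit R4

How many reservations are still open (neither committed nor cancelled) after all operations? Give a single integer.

Answer: 3

Derivation:
Step 1: reserve R1 A 2 -> on_hand[A=48 B=21 C=28 D=58] avail[A=46 B=21 C=28 D=58] open={R1}
Step 2: reserve R2 C 7 -> on_hand[A=48 B=21 C=28 D=58] avail[A=46 B=21 C=21 D=58] open={R1,R2}
Step 3: reserve R3 B 5 -> on_hand[A=48 B=21 C=28 D=58] avail[A=46 B=16 C=21 D=58] open={R1,R2,R3}
Step 4: commit R2 -> on_hand[A=48 B=21 C=21 D=58] avail[A=46 B=16 C=21 D=58] open={R1,R3}
Step 5: reserve R4 B 4 -> on_hand[A=48 B=21 C=21 D=58] avail[A=46 B=12 C=21 D=58] open={R1,R3,R4}
Step 6: cancel R3 -> on_hand[A=48 B=21 C=21 D=58] avail[A=46 B=17 C=21 D=58] open={R1,R4}
Step 7: reserve R5 B 2 -> on_hand[A=48 B=21 C=21 D=58] avail[A=46 B=15 C=21 D=58] open={R1,R4,R5}
Step 8: reserve R6 B 1 -> on_hand[A=48 B=21 C=21 D=58] avail[A=46 B=14 C=21 D=58] open={R1,R4,R5,R6}
Step 9: reserve R7 D 8 -> on_hand[A=48 B=21 C=21 D=58] avail[A=46 B=14 C=21 D=50] open={R1,R4,R5,R6,R7}
Step 10: cancel R5 -> on_hand[A=48 B=21 C=21 D=58] avail[A=46 B=16 C=21 D=50] open={R1,R4,R6,R7}
Step 11: commit R4 -> on_hand[A=48 B=17 C=21 D=58] avail[A=46 B=16 C=21 D=50] open={R1,R6,R7}
Open reservations: ['R1', 'R6', 'R7'] -> 3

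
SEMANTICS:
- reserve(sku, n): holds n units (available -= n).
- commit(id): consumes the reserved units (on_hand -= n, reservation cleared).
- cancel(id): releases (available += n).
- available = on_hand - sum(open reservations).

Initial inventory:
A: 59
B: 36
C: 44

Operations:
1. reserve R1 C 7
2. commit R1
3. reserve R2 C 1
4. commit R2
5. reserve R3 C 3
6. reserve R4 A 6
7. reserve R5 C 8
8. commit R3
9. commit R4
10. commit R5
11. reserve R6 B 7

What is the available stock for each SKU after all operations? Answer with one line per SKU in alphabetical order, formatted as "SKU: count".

Answer: A: 53
B: 29
C: 25

Derivation:
Step 1: reserve R1 C 7 -> on_hand[A=59 B=36 C=44] avail[A=59 B=36 C=37] open={R1}
Step 2: commit R1 -> on_hand[A=59 B=36 C=37] avail[A=59 B=36 C=37] open={}
Step 3: reserve R2 C 1 -> on_hand[A=59 B=36 C=37] avail[A=59 B=36 C=36] open={R2}
Step 4: commit R2 -> on_hand[A=59 B=36 C=36] avail[A=59 B=36 C=36] open={}
Step 5: reserve R3 C 3 -> on_hand[A=59 B=36 C=36] avail[A=59 B=36 C=33] open={R3}
Step 6: reserve R4 A 6 -> on_hand[A=59 B=36 C=36] avail[A=53 B=36 C=33] open={R3,R4}
Step 7: reserve R5 C 8 -> on_hand[A=59 B=36 C=36] avail[A=53 B=36 C=25] open={R3,R4,R5}
Step 8: commit R3 -> on_hand[A=59 B=36 C=33] avail[A=53 B=36 C=25] open={R4,R5}
Step 9: commit R4 -> on_hand[A=53 B=36 C=33] avail[A=53 B=36 C=25] open={R5}
Step 10: commit R5 -> on_hand[A=53 B=36 C=25] avail[A=53 B=36 C=25] open={}
Step 11: reserve R6 B 7 -> on_hand[A=53 B=36 C=25] avail[A=53 B=29 C=25] open={R6}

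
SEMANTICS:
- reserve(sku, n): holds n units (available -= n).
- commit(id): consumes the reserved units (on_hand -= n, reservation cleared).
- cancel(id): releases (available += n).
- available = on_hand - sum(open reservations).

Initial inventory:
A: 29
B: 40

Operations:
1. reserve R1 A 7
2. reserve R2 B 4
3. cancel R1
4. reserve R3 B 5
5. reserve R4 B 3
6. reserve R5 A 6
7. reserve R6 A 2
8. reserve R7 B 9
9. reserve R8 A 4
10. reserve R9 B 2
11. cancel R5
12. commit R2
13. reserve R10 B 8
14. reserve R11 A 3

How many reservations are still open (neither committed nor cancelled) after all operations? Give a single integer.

Answer: 8

Derivation:
Step 1: reserve R1 A 7 -> on_hand[A=29 B=40] avail[A=22 B=40] open={R1}
Step 2: reserve R2 B 4 -> on_hand[A=29 B=40] avail[A=22 B=36] open={R1,R2}
Step 3: cancel R1 -> on_hand[A=29 B=40] avail[A=29 B=36] open={R2}
Step 4: reserve R3 B 5 -> on_hand[A=29 B=40] avail[A=29 B=31] open={R2,R3}
Step 5: reserve R4 B 3 -> on_hand[A=29 B=40] avail[A=29 B=28] open={R2,R3,R4}
Step 6: reserve R5 A 6 -> on_hand[A=29 B=40] avail[A=23 B=28] open={R2,R3,R4,R5}
Step 7: reserve R6 A 2 -> on_hand[A=29 B=40] avail[A=21 B=28] open={R2,R3,R4,R5,R6}
Step 8: reserve R7 B 9 -> on_hand[A=29 B=40] avail[A=21 B=19] open={R2,R3,R4,R5,R6,R7}
Step 9: reserve R8 A 4 -> on_hand[A=29 B=40] avail[A=17 B=19] open={R2,R3,R4,R5,R6,R7,R8}
Step 10: reserve R9 B 2 -> on_hand[A=29 B=40] avail[A=17 B=17] open={R2,R3,R4,R5,R6,R7,R8,R9}
Step 11: cancel R5 -> on_hand[A=29 B=40] avail[A=23 B=17] open={R2,R3,R4,R6,R7,R8,R9}
Step 12: commit R2 -> on_hand[A=29 B=36] avail[A=23 B=17] open={R3,R4,R6,R7,R8,R9}
Step 13: reserve R10 B 8 -> on_hand[A=29 B=36] avail[A=23 B=9] open={R10,R3,R4,R6,R7,R8,R9}
Step 14: reserve R11 A 3 -> on_hand[A=29 B=36] avail[A=20 B=9] open={R10,R11,R3,R4,R6,R7,R8,R9}
Open reservations: ['R10', 'R11', 'R3', 'R4', 'R6', 'R7', 'R8', 'R9'] -> 8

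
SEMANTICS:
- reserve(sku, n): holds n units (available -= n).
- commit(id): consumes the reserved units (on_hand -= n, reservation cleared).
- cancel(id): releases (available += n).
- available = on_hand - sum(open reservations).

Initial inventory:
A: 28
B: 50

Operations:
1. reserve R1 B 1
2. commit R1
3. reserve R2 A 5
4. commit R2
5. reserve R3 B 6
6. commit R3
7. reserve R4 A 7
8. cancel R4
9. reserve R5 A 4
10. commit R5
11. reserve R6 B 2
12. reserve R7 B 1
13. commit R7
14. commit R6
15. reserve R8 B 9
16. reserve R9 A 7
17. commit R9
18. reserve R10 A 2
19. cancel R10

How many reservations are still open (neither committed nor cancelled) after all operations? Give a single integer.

Answer: 1

Derivation:
Step 1: reserve R1 B 1 -> on_hand[A=28 B=50] avail[A=28 B=49] open={R1}
Step 2: commit R1 -> on_hand[A=28 B=49] avail[A=28 B=49] open={}
Step 3: reserve R2 A 5 -> on_hand[A=28 B=49] avail[A=23 B=49] open={R2}
Step 4: commit R2 -> on_hand[A=23 B=49] avail[A=23 B=49] open={}
Step 5: reserve R3 B 6 -> on_hand[A=23 B=49] avail[A=23 B=43] open={R3}
Step 6: commit R3 -> on_hand[A=23 B=43] avail[A=23 B=43] open={}
Step 7: reserve R4 A 7 -> on_hand[A=23 B=43] avail[A=16 B=43] open={R4}
Step 8: cancel R4 -> on_hand[A=23 B=43] avail[A=23 B=43] open={}
Step 9: reserve R5 A 4 -> on_hand[A=23 B=43] avail[A=19 B=43] open={R5}
Step 10: commit R5 -> on_hand[A=19 B=43] avail[A=19 B=43] open={}
Step 11: reserve R6 B 2 -> on_hand[A=19 B=43] avail[A=19 B=41] open={R6}
Step 12: reserve R7 B 1 -> on_hand[A=19 B=43] avail[A=19 B=40] open={R6,R7}
Step 13: commit R7 -> on_hand[A=19 B=42] avail[A=19 B=40] open={R6}
Step 14: commit R6 -> on_hand[A=19 B=40] avail[A=19 B=40] open={}
Step 15: reserve R8 B 9 -> on_hand[A=19 B=40] avail[A=19 B=31] open={R8}
Step 16: reserve R9 A 7 -> on_hand[A=19 B=40] avail[A=12 B=31] open={R8,R9}
Step 17: commit R9 -> on_hand[A=12 B=40] avail[A=12 B=31] open={R8}
Step 18: reserve R10 A 2 -> on_hand[A=12 B=40] avail[A=10 B=31] open={R10,R8}
Step 19: cancel R10 -> on_hand[A=12 B=40] avail[A=12 B=31] open={R8}
Open reservations: ['R8'] -> 1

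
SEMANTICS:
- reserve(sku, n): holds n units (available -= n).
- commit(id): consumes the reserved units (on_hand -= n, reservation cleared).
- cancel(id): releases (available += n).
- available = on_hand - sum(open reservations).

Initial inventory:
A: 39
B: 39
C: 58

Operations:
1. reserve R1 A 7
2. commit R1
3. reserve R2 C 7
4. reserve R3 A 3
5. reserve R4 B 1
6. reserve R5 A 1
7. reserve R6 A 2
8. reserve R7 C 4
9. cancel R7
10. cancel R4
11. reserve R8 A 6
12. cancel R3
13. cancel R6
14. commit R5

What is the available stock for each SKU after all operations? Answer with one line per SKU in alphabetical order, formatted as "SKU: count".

Step 1: reserve R1 A 7 -> on_hand[A=39 B=39 C=58] avail[A=32 B=39 C=58] open={R1}
Step 2: commit R1 -> on_hand[A=32 B=39 C=58] avail[A=32 B=39 C=58] open={}
Step 3: reserve R2 C 7 -> on_hand[A=32 B=39 C=58] avail[A=32 B=39 C=51] open={R2}
Step 4: reserve R3 A 3 -> on_hand[A=32 B=39 C=58] avail[A=29 B=39 C=51] open={R2,R3}
Step 5: reserve R4 B 1 -> on_hand[A=32 B=39 C=58] avail[A=29 B=38 C=51] open={R2,R3,R4}
Step 6: reserve R5 A 1 -> on_hand[A=32 B=39 C=58] avail[A=28 B=38 C=51] open={R2,R3,R4,R5}
Step 7: reserve R6 A 2 -> on_hand[A=32 B=39 C=58] avail[A=26 B=38 C=51] open={R2,R3,R4,R5,R6}
Step 8: reserve R7 C 4 -> on_hand[A=32 B=39 C=58] avail[A=26 B=38 C=47] open={R2,R3,R4,R5,R6,R7}
Step 9: cancel R7 -> on_hand[A=32 B=39 C=58] avail[A=26 B=38 C=51] open={R2,R3,R4,R5,R6}
Step 10: cancel R4 -> on_hand[A=32 B=39 C=58] avail[A=26 B=39 C=51] open={R2,R3,R5,R6}
Step 11: reserve R8 A 6 -> on_hand[A=32 B=39 C=58] avail[A=20 B=39 C=51] open={R2,R3,R5,R6,R8}
Step 12: cancel R3 -> on_hand[A=32 B=39 C=58] avail[A=23 B=39 C=51] open={R2,R5,R6,R8}
Step 13: cancel R6 -> on_hand[A=32 B=39 C=58] avail[A=25 B=39 C=51] open={R2,R5,R8}
Step 14: commit R5 -> on_hand[A=31 B=39 C=58] avail[A=25 B=39 C=51] open={R2,R8}

Answer: A: 25
B: 39
C: 51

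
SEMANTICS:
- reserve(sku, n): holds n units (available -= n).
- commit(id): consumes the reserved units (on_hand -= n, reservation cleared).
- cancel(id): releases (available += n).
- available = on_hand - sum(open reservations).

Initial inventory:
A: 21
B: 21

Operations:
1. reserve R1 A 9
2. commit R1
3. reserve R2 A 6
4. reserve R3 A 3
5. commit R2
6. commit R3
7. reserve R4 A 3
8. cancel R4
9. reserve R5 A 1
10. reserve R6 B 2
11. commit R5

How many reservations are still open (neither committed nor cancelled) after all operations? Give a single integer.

Answer: 1

Derivation:
Step 1: reserve R1 A 9 -> on_hand[A=21 B=21] avail[A=12 B=21] open={R1}
Step 2: commit R1 -> on_hand[A=12 B=21] avail[A=12 B=21] open={}
Step 3: reserve R2 A 6 -> on_hand[A=12 B=21] avail[A=6 B=21] open={R2}
Step 4: reserve R3 A 3 -> on_hand[A=12 B=21] avail[A=3 B=21] open={R2,R3}
Step 5: commit R2 -> on_hand[A=6 B=21] avail[A=3 B=21] open={R3}
Step 6: commit R3 -> on_hand[A=3 B=21] avail[A=3 B=21] open={}
Step 7: reserve R4 A 3 -> on_hand[A=3 B=21] avail[A=0 B=21] open={R4}
Step 8: cancel R4 -> on_hand[A=3 B=21] avail[A=3 B=21] open={}
Step 9: reserve R5 A 1 -> on_hand[A=3 B=21] avail[A=2 B=21] open={R5}
Step 10: reserve R6 B 2 -> on_hand[A=3 B=21] avail[A=2 B=19] open={R5,R6}
Step 11: commit R5 -> on_hand[A=2 B=21] avail[A=2 B=19] open={R6}
Open reservations: ['R6'] -> 1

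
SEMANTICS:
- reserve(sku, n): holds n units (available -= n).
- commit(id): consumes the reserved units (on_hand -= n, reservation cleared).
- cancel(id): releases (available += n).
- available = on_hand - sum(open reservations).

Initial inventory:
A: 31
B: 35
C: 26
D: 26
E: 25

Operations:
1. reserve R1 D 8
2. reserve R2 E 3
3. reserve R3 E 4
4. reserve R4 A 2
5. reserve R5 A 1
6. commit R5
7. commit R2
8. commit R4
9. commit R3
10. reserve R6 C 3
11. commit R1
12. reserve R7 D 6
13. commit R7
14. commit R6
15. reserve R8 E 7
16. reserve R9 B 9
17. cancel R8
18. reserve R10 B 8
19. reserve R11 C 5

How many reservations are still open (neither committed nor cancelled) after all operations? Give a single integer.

Answer: 3

Derivation:
Step 1: reserve R1 D 8 -> on_hand[A=31 B=35 C=26 D=26 E=25] avail[A=31 B=35 C=26 D=18 E=25] open={R1}
Step 2: reserve R2 E 3 -> on_hand[A=31 B=35 C=26 D=26 E=25] avail[A=31 B=35 C=26 D=18 E=22] open={R1,R2}
Step 3: reserve R3 E 4 -> on_hand[A=31 B=35 C=26 D=26 E=25] avail[A=31 B=35 C=26 D=18 E=18] open={R1,R2,R3}
Step 4: reserve R4 A 2 -> on_hand[A=31 B=35 C=26 D=26 E=25] avail[A=29 B=35 C=26 D=18 E=18] open={R1,R2,R3,R4}
Step 5: reserve R5 A 1 -> on_hand[A=31 B=35 C=26 D=26 E=25] avail[A=28 B=35 C=26 D=18 E=18] open={R1,R2,R3,R4,R5}
Step 6: commit R5 -> on_hand[A=30 B=35 C=26 D=26 E=25] avail[A=28 B=35 C=26 D=18 E=18] open={R1,R2,R3,R4}
Step 7: commit R2 -> on_hand[A=30 B=35 C=26 D=26 E=22] avail[A=28 B=35 C=26 D=18 E=18] open={R1,R3,R4}
Step 8: commit R4 -> on_hand[A=28 B=35 C=26 D=26 E=22] avail[A=28 B=35 C=26 D=18 E=18] open={R1,R3}
Step 9: commit R3 -> on_hand[A=28 B=35 C=26 D=26 E=18] avail[A=28 B=35 C=26 D=18 E=18] open={R1}
Step 10: reserve R6 C 3 -> on_hand[A=28 B=35 C=26 D=26 E=18] avail[A=28 B=35 C=23 D=18 E=18] open={R1,R6}
Step 11: commit R1 -> on_hand[A=28 B=35 C=26 D=18 E=18] avail[A=28 B=35 C=23 D=18 E=18] open={R6}
Step 12: reserve R7 D 6 -> on_hand[A=28 B=35 C=26 D=18 E=18] avail[A=28 B=35 C=23 D=12 E=18] open={R6,R7}
Step 13: commit R7 -> on_hand[A=28 B=35 C=26 D=12 E=18] avail[A=28 B=35 C=23 D=12 E=18] open={R6}
Step 14: commit R6 -> on_hand[A=28 B=35 C=23 D=12 E=18] avail[A=28 B=35 C=23 D=12 E=18] open={}
Step 15: reserve R8 E 7 -> on_hand[A=28 B=35 C=23 D=12 E=18] avail[A=28 B=35 C=23 D=12 E=11] open={R8}
Step 16: reserve R9 B 9 -> on_hand[A=28 B=35 C=23 D=12 E=18] avail[A=28 B=26 C=23 D=12 E=11] open={R8,R9}
Step 17: cancel R8 -> on_hand[A=28 B=35 C=23 D=12 E=18] avail[A=28 B=26 C=23 D=12 E=18] open={R9}
Step 18: reserve R10 B 8 -> on_hand[A=28 B=35 C=23 D=12 E=18] avail[A=28 B=18 C=23 D=12 E=18] open={R10,R9}
Step 19: reserve R11 C 5 -> on_hand[A=28 B=35 C=23 D=12 E=18] avail[A=28 B=18 C=18 D=12 E=18] open={R10,R11,R9}
Open reservations: ['R10', 'R11', 'R9'] -> 3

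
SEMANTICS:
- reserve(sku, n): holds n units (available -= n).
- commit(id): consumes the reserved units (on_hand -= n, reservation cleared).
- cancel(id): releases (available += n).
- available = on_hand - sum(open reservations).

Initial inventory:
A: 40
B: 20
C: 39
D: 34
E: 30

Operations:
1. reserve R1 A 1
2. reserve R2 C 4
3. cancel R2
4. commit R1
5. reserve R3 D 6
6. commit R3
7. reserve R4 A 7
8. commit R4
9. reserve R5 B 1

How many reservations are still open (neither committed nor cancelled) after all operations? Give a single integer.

Answer: 1

Derivation:
Step 1: reserve R1 A 1 -> on_hand[A=40 B=20 C=39 D=34 E=30] avail[A=39 B=20 C=39 D=34 E=30] open={R1}
Step 2: reserve R2 C 4 -> on_hand[A=40 B=20 C=39 D=34 E=30] avail[A=39 B=20 C=35 D=34 E=30] open={R1,R2}
Step 3: cancel R2 -> on_hand[A=40 B=20 C=39 D=34 E=30] avail[A=39 B=20 C=39 D=34 E=30] open={R1}
Step 4: commit R1 -> on_hand[A=39 B=20 C=39 D=34 E=30] avail[A=39 B=20 C=39 D=34 E=30] open={}
Step 5: reserve R3 D 6 -> on_hand[A=39 B=20 C=39 D=34 E=30] avail[A=39 B=20 C=39 D=28 E=30] open={R3}
Step 6: commit R3 -> on_hand[A=39 B=20 C=39 D=28 E=30] avail[A=39 B=20 C=39 D=28 E=30] open={}
Step 7: reserve R4 A 7 -> on_hand[A=39 B=20 C=39 D=28 E=30] avail[A=32 B=20 C=39 D=28 E=30] open={R4}
Step 8: commit R4 -> on_hand[A=32 B=20 C=39 D=28 E=30] avail[A=32 B=20 C=39 D=28 E=30] open={}
Step 9: reserve R5 B 1 -> on_hand[A=32 B=20 C=39 D=28 E=30] avail[A=32 B=19 C=39 D=28 E=30] open={R5}
Open reservations: ['R5'] -> 1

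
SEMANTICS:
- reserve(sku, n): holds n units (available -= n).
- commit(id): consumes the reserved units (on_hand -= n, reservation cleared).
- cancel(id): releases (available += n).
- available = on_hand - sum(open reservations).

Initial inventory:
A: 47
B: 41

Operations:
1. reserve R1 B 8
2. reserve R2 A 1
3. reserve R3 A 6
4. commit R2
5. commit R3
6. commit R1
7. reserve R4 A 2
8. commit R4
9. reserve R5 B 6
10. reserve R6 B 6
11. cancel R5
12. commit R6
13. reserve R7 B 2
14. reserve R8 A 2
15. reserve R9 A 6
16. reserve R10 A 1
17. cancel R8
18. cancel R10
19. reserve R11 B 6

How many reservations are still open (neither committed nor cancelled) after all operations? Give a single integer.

Step 1: reserve R1 B 8 -> on_hand[A=47 B=41] avail[A=47 B=33] open={R1}
Step 2: reserve R2 A 1 -> on_hand[A=47 B=41] avail[A=46 B=33] open={R1,R2}
Step 3: reserve R3 A 6 -> on_hand[A=47 B=41] avail[A=40 B=33] open={R1,R2,R3}
Step 4: commit R2 -> on_hand[A=46 B=41] avail[A=40 B=33] open={R1,R3}
Step 5: commit R3 -> on_hand[A=40 B=41] avail[A=40 B=33] open={R1}
Step 6: commit R1 -> on_hand[A=40 B=33] avail[A=40 B=33] open={}
Step 7: reserve R4 A 2 -> on_hand[A=40 B=33] avail[A=38 B=33] open={R4}
Step 8: commit R4 -> on_hand[A=38 B=33] avail[A=38 B=33] open={}
Step 9: reserve R5 B 6 -> on_hand[A=38 B=33] avail[A=38 B=27] open={R5}
Step 10: reserve R6 B 6 -> on_hand[A=38 B=33] avail[A=38 B=21] open={R5,R6}
Step 11: cancel R5 -> on_hand[A=38 B=33] avail[A=38 B=27] open={R6}
Step 12: commit R6 -> on_hand[A=38 B=27] avail[A=38 B=27] open={}
Step 13: reserve R7 B 2 -> on_hand[A=38 B=27] avail[A=38 B=25] open={R7}
Step 14: reserve R8 A 2 -> on_hand[A=38 B=27] avail[A=36 B=25] open={R7,R8}
Step 15: reserve R9 A 6 -> on_hand[A=38 B=27] avail[A=30 B=25] open={R7,R8,R9}
Step 16: reserve R10 A 1 -> on_hand[A=38 B=27] avail[A=29 B=25] open={R10,R7,R8,R9}
Step 17: cancel R8 -> on_hand[A=38 B=27] avail[A=31 B=25] open={R10,R7,R9}
Step 18: cancel R10 -> on_hand[A=38 B=27] avail[A=32 B=25] open={R7,R9}
Step 19: reserve R11 B 6 -> on_hand[A=38 B=27] avail[A=32 B=19] open={R11,R7,R9}
Open reservations: ['R11', 'R7', 'R9'] -> 3

Answer: 3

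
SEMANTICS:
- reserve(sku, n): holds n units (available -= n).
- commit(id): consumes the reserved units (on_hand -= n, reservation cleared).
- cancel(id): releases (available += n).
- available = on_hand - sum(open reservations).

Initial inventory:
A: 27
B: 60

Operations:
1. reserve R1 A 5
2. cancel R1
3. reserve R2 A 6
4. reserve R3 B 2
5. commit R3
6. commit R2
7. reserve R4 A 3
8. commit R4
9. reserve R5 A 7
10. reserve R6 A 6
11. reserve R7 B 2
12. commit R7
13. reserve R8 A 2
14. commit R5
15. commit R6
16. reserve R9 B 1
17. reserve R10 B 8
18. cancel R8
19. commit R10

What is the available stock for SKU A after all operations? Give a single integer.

Step 1: reserve R1 A 5 -> on_hand[A=27 B=60] avail[A=22 B=60] open={R1}
Step 2: cancel R1 -> on_hand[A=27 B=60] avail[A=27 B=60] open={}
Step 3: reserve R2 A 6 -> on_hand[A=27 B=60] avail[A=21 B=60] open={R2}
Step 4: reserve R3 B 2 -> on_hand[A=27 B=60] avail[A=21 B=58] open={R2,R3}
Step 5: commit R3 -> on_hand[A=27 B=58] avail[A=21 B=58] open={R2}
Step 6: commit R2 -> on_hand[A=21 B=58] avail[A=21 B=58] open={}
Step 7: reserve R4 A 3 -> on_hand[A=21 B=58] avail[A=18 B=58] open={R4}
Step 8: commit R4 -> on_hand[A=18 B=58] avail[A=18 B=58] open={}
Step 9: reserve R5 A 7 -> on_hand[A=18 B=58] avail[A=11 B=58] open={R5}
Step 10: reserve R6 A 6 -> on_hand[A=18 B=58] avail[A=5 B=58] open={R5,R6}
Step 11: reserve R7 B 2 -> on_hand[A=18 B=58] avail[A=5 B=56] open={R5,R6,R7}
Step 12: commit R7 -> on_hand[A=18 B=56] avail[A=5 B=56] open={R5,R6}
Step 13: reserve R8 A 2 -> on_hand[A=18 B=56] avail[A=3 B=56] open={R5,R6,R8}
Step 14: commit R5 -> on_hand[A=11 B=56] avail[A=3 B=56] open={R6,R8}
Step 15: commit R6 -> on_hand[A=5 B=56] avail[A=3 B=56] open={R8}
Step 16: reserve R9 B 1 -> on_hand[A=5 B=56] avail[A=3 B=55] open={R8,R9}
Step 17: reserve R10 B 8 -> on_hand[A=5 B=56] avail[A=3 B=47] open={R10,R8,R9}
Step 18: cancel R8 -> on_hand[A=5 B=56] avail[A=5 B=47] open={R10,R9}
Step 19: commit R10 -> on_hand[A=5 B=48] avail[A=5 B=47] open={R9}
Final available[A] = 5

Answer: 5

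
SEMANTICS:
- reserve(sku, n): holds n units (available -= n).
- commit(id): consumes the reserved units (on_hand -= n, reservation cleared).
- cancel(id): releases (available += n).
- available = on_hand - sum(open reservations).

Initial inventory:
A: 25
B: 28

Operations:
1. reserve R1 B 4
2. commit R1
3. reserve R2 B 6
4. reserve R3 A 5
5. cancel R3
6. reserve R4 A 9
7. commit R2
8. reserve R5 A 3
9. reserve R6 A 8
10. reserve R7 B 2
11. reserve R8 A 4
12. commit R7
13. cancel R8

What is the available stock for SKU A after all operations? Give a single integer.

Step 1: reserve R1 B 4 -> on_hand[A=25 B=28] avail[A=25 B=24] open={R1}
Step 2: commit R1 -> on_hand[A=25 B=24] avail[A=25 B=24] open={}
Step 3: reserve R2 B 6 -> on_hand[A=25 B=24] avail[A=25 B=18] open={R2}
Step 4: reserve R3 A 5 -> on_hand[A=25 B=24] avail[A=20 B=18] open={R2,R3}
Step 5: cancel R3 -> on_hand[A=25 B=24] avail[A=25 B=18] open={R2}
Step 6: reserve R4 A 9 -> on_hand[A=25 B=24] avail[A=16 B=18] open={R2,R4}
Step 7: commit R2 -> on_hand[A=25 B=18] avail[A=16 B=18] open={R4}
Step 8: reserve R5 A 3 -> on_hand[A=25 B=18] avail[A=13 B=18] open={R4,R5}
Step 9: reserve R6 A 8 -> on_hand[A=25 B=18] avail[A=5 B=18] open={R4,R5,R6}
Step 10: reserve R7 B 2 -> on_hand[A=25 B=18] avail[A=5 B=16] open={R4,R5,R6,R7}
Step 11: reserve R8 A 4 -> on_hand[A=25 B=18] avail[A=1 B=16] open={R4,R5,R6,R7,R8}
Step 12: commit R7 -> on_hand[A=25 B=16] avail[A=1 B=16] open={R4,R5,R6,R8}
Step 13: cancel R8 -> on_hand[A=25 B=16] avail[A=5 B=16] open={R4,R5,R6}
Final available[A] = 5

Answer: 5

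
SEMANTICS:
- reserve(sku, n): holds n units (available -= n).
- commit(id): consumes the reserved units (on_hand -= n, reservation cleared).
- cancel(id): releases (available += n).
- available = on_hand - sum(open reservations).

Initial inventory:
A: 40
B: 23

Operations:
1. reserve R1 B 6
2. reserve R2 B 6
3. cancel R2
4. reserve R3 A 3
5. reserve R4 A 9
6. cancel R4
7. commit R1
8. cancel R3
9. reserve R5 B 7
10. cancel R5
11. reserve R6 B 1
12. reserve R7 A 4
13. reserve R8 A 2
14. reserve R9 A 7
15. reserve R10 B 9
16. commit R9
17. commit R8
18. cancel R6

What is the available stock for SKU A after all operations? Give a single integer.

Step 1: reserve R1 B 6 -> on_hand[A=40 B=23] avail[A=40 B=17] open={R1}
Step 2: reserve R2 B 6 -> on_hand[A=40 B=23] avail[A=40 B=11] open={R1,R2}
Step 3: cancel R2 -> on_hand[A=40 B=23] avail[A=40 B=17] open={R1}
Step 4: reserve R3 A 3 -> on_hand[A=40 B=23] avail[A=37 B=17] open={R1,R3}
Step 5: reserve R4 A 9 -> on_hand[A=40 B=23] avail[A=28 B=17] open={R1,R3,R4}
Step 6: cancel R4 -> on_hand[A=40 B=23] avail[A=37 B=17] open={R1,R3}
Step 7: commit R1 -> on_hand[A=40 B=17] avail[A=37 B=17] open={R3}
Step 8: cancel R3 -> on_hand[A=40 B=17] avail[A=40 B=17] open={}
Step 9: reserve R5 B 7 -> on_hand[A=40 B=17] avail[A=40 B=10] open={R5}
Step 10: cancel R5 -> on_hand[A=40 B=17] avail[A=40 B=17] open={}
Step 11: reserve R6 B 1 -> on_hand[A=40 B=17] avail[A=40 B=16] open={R6}
Step 12: reserve R7 A 4 -> on_hand[A=40 B=17] avail[A=36 B=16] open={R6,R7}
Step 13: reserve R8 A 2 -> on_hand[A=40 B=17] avail[A=34 B=16] open={R6,R7,R8}
Step 14: reserve R9 A 7 -> on_hand[A=40 B=17] avail[A=27 B=16] open={R6,R7,R8,R9}
Step 15: reserve R10 B 9 -> on_hand[A=40 B=17] avail[A=27 B=7] open={R10,R6,R7,R8,R9}
Step 16: commit R9 -> on_hand[A=33 B=17] avail[A=27 B=7] open={R10,R6,R7,R8}
Step 17: commit R8 -> on_hand[A=31 B=17] avail[A=27 B=7] open={R10,R6,R7}
Step 18: cancel R6 -> on_hand[A=31 B=17] avail[A=27 B=8] open={R10,R7}
Final available[A] = 27

Answer: 27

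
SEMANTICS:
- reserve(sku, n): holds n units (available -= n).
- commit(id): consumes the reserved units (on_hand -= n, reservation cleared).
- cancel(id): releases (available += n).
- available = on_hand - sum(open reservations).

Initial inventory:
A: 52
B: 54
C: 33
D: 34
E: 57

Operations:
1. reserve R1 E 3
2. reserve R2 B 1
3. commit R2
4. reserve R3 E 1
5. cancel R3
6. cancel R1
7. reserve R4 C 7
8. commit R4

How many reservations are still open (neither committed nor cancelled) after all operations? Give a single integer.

Step 1: reserve R1 E 3 -> on_hand[A=52 B=54 C=33 D=34 E=57] avail[A=52 B=54 C=33 D=34 E=54] open={R1}
Step 2: reserve R2 B 1 -> on_hand[A=52 B=54 C=33 D=34 E=57] avail[A=52 B=53 C=33 D=34 E=54] open={R1,R2}
Step 3: commit R2 -> on_hand[A=52 B=53 C=33 D=34 E=57] avail[A=52 B=53 C=33 D=34 E=54] open={R1}
Step 4: reserve R3 E 1 -> on_hand[A=52 B=53 C=33 D=34 E=57] avail[A=52 B=53 C=33 D=34 E=53] open={R1,R3}
Step 5: cancel R3 -> on_hand[A=52 B=53 C=33 D=34 E=57] avail[A=52 B=53 C=33 D=34 E=54] open={R1}
Step 6: cancel R1 -> on_hand[A=52 B=53 C=33 D=34 E=57] avail[A=52 B=53 C=33 D=34 E=57] open={}
Step 7: reserve R4 C 7 -> on_hand[A=52 B=53 C=33 D=34 E=57] avail[A=52 B=53 C=26 D=34 E=57] open={R4}
Step 8: commit R4 -> on_hand[A=52 B=53 C=26 D=34 E=57] avail[A=52 B=53 C=26 D=34 E=57] open={}
Open reservations: [] -> 0

Answer: 0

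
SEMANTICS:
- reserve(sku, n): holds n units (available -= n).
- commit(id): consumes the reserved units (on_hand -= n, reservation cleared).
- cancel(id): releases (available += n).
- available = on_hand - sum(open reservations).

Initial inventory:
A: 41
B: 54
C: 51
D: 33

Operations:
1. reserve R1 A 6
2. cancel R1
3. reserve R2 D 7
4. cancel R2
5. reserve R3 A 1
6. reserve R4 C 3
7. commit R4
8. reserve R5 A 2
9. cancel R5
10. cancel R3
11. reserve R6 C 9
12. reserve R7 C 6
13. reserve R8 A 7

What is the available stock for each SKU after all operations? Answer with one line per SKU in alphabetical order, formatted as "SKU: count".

Answer: A: 34
B: 54
C: 33
D: 33

Derivation:
Step 1: reserve R1 A 6 -> on_hand[A=41 B=54 C=51 D=33] avail[A=35 B=54 C=51 D=33] open={R1}
Step 2: cancel R1 -> on_hand[A=41 B=54 C=51 D=33] avail[A=41 B=54 C=51 D=33] open={}
Step 3: reserve R2 D 7 -> on_hand[A=41 B=54 C=51 D=33] avail[A=41 B=54 C=51 D=26] open={R2}
Step 4: cancel R2 -> on_hand[A=41 B=54 C=51 D=33] avail[A=41 B=54 C=51 D=33] open={}
Step 5: reserve R3 A 1 -> on_hand[A=41 B=54 C=51 D=33] avail[A=40 B=54 C=51 D=33] open={R3}
Step 6: reserve R4 C 3 -> on_hand[A=41 B=54 C=51 D=33] avail[A=40 B=54 C=48 D=33] open={R3,R4}
Step 7: commit R4 -> on_hand[A=41 B=54 C=48 D=33] avail[A=40 B=54 C=48 D=33] open={R3}
Step 8: reserve R5 A 2 -> on_hand[A=41 B=54 C=48 D=33] avail[A=38 B=54 C=48 D=33] open={R3,R5}
Step 9: cancel R5 -> on_hand[A=41 B=54 C=48 D=33] avail[A=40 B=54 C=48 D=33] open={R3}
Step 10: cancel R3 -> on_hand[A=41 B=54 C=48 D=33] avail[A=41 B=54 C=48 D=33] open={}
Step 11: reserve R6 C 9 -> on_hand[A=41 B=54 C=48 D=33] avail[A=41 B=54 C=39 D=33] open={R6}
Step 12: reserve R7 C 6 -> on_hand[A=41 B=54 C=48 D=33] avail[A=41 B=54 C=33 D=33] open={R6,R7}
Step 13: reserve R8 A 7 -> on_hand[A=41 B=54 C=48 D=33] avail[A=34 B=54 C=33 D=33] open={R6,R7,R8}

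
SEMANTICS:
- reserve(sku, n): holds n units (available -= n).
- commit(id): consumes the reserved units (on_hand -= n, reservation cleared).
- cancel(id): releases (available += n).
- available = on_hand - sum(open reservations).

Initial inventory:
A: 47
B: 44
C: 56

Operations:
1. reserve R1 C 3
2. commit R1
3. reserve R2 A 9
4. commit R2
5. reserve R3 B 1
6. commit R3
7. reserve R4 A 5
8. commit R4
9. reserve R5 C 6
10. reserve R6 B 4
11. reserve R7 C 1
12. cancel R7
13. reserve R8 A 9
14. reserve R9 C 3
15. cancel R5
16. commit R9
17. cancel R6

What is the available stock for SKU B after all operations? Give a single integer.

Answer: 43

Derivation:
Step 1: reserve R1 C 3 -> on_hand[A=47 B=44 C=56] avail[A=47 B=44 C=53] open={R1}
Step 2: commit R1 -> on_hand[A=47 B=44 C=53] avail[A=47 B=44 C=53] open={}
Step 3: reserve R2 A 9 -> on_hand[A=47 B=44 C=53] avail[A=38 B=44 C=53] open={R2}
Step 4: commit R2 -> on_hand[A=38 B=44 C=53] avail[A=38 B=44 C=53] open={}
Step 5: reserve R3 B 1 -> on_hand[A=38 B=44 C=53] avail[A=38 B=43 C=53] open={R3}
Step 6: commit R3 -> on_hand[A=38 B=43 C=53] avail[A=38 B=43 C=53] open={}
Step 7: reserve R4 A 5 -> on_hand[A=38 B=43 C=53] avail[A=33 B=43 C=53] open={R4}
Step 8: commit R4 -> on_hand[A=33 B=43 C=53] avail[A=33 B=43 C=53] open={}
Step 9: reserve R5 C 6 -> on_hand[A=33 B=43 C=53] avail[A=33 B=43 C=47] open={R5}
Step 10: reserve R6 B 4 -> on_hand[A=33 B=43 C=53] avail[A=33 B=39 C=47] open={R5,R6}
Step 11: reserve R7 C 1 -> on_hand[A=33 B=43 C=53] avail[A=33 B=39 C=46] open={R5,R6,R7}
Step 12: cancel R7 -> on_hand[A=33 B=43 C=53] avail[A=33 B=39 C=47] open={R5,R6}
Step 13: reserve R8 A 9 -> on_hand[A=33 B=43 C=53] avail[A=24 B=39 C=47] open={R5,R6,R8}
Step 14: reserve R9 C 3 -> on_hand[A=33 B=43 C=53] avail[A=24 B=39 C=44] open={R5,R6,R8,R9}
Step 15: cancel R5 -> on_hand[A=33 B=43 C=53] avail[A=24 B=39 C=50] open={R6,R8,R9}
Step 16: commit R9 -> on_hand[A=33 B=43 C=50] avail[A=24 B=39 C=50] open={R6,R8}
Step 17: cancel R6 -> on_hand[A=33 B=43 C=50] avail[A=24 B=43 C=50] open={R8}
Final available[B] = 43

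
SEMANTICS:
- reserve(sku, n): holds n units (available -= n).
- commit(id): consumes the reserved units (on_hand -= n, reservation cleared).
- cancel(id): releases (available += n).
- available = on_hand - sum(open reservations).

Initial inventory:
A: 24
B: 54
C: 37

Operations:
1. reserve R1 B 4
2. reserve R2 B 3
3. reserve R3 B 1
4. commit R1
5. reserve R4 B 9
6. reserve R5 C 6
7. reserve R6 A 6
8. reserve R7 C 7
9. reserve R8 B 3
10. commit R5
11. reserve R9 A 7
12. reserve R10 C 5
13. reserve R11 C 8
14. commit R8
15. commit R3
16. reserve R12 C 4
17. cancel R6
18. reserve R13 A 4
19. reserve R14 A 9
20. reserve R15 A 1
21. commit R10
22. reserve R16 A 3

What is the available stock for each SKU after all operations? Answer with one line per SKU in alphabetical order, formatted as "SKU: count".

Answer: A: 0
B: 34
C: 7

Derivation:
Step 1: reserve R1 B 4 -> on_hand[A=24 B=54 C=37] avail[A=24 B=50 C=37] open={R1}
Step 2: reserve R2 B 3 -> on_hand[A=24 B=54 C=37] avail[A=24 B=47 C=37] open={R1,R2}
Step 3: reserve R3 B 1 -> on_hand[A=24 B=54 C=37] avail[A=24 B=46 C=37] open={R1,R2,R3}
Step 4: commit R1 -> on_hand[A=24 B=50 C=37] avail[A=24 B=46 C=37] open={R2,R3}
Step 5: reserve R4 B 9 -> on_hand[A=24 B=50 C=37] avail[A=24 B=37 C=37] open={R2,R3,R4}
Step 6: reserve R5 C 6 -> on_hand[A=24 B=50 C=37] avail[A=24 B=37 C=31] open={R2,R3,R4,R5}
Step 7: reserve R6 A 6 -> on_hand[A=24 B=50 C=37] avail[A=18 B=37 C=31] open={R2,R3,R4,R5,R6}
Step 8: reserve R7 C 7 -> on_hand[A=24 B=50 C=37] avail[A=18 B=37 C=24] open={R2,R3,R4,R5,R6,R7}
Step 9: reserve R8 B 3 -> on_hand[A=24 B=50 C=37] avail[A=18 B=34 C=24] open={R2,R3,R4,R5,R6,R7,R8}
Step 10: commit R5 -> on_hand[A=24 B=50 C=31] avail[A=18 B=34 C=24] open={R2,R3,R4,R6,R7,R8}
Step 11: reserve R9 A 7 -> on_hand[A=24 B=50 C=31] avail[A=11 B=34 C=24] open={R2,R3,R4,R6,R7,R8,R9}
Step 12: reserve R10 C 5 -> on_hand[A=24 B=50 C=31] avail[A=11 B=34 C=19] open={R10,R2,R3,R4,R6,R7,R8,R9}
Step 13: reserve R11 C 8 -> on_hand[A=24 B=50 C=31] avail[A=11 B=34 C=11] open={R10,R11,R2,R3,R4,R6,R7,R8,R9}
Step 14: commit R8 -> on_hand[A=24 B=47 C=31] avail[A=11 B=34 C=11] open={R10,R11,R2,R3,R4,R6,R7,R9}
Step 15: commit R3 -> on_hand[A=24 B=46 C=31] avail[A=11 B=34 C=11] open={R10,R11,R2,R4,R6,R7,R9}
Step 16: reserve R12 C 4 -> on_hand[A=24 B=46 C=31] avail[A=11 B=34 C=7] open={R10,R11,R12,R2,R4,R6,R7,R9}
Step 17: cancel R6 -> on_hand[A=24 B=46 C=31] avail[A=17 B=34 C=7] open={R10,R11,R12,R2,R4,R7,R9}
Step 18: reserve R13 A 4 -> on_hand[A=24 B=46 C=31] avail[A=13 B=34 C=7] open={R10,R11,R12,R13,R2,R4,R7,R9}
Step 19: reserve R14 A 9 -> on_hand[A=24 B=46 C=31] avail[A=4 B=34 C=7] open={R10,R11,R12,R13,R14,R2,R4,R7,R9}
Step 20: reserve R15 A 1 -> on_hand[A=24 B=46 C=31] avail[A=3 B=34 C=7] open={R10,R11,R12,R13,R14,R15,R2,R4,R7,R9}
Step 21: commit R10 -> on_hand[A=24 B=46 C=26] avail[A=3 B=34 C=7] open={R11,R12,R13,R14,R15,R2,R4,R7,R9}
Step 22: reserve R16 A 3 -> on_hand[A=24 B=46 C=26] avail[A=0 B=34 C=7] open={R11,R12,R13,R14,R15,R16,R2,R4,R7,R9}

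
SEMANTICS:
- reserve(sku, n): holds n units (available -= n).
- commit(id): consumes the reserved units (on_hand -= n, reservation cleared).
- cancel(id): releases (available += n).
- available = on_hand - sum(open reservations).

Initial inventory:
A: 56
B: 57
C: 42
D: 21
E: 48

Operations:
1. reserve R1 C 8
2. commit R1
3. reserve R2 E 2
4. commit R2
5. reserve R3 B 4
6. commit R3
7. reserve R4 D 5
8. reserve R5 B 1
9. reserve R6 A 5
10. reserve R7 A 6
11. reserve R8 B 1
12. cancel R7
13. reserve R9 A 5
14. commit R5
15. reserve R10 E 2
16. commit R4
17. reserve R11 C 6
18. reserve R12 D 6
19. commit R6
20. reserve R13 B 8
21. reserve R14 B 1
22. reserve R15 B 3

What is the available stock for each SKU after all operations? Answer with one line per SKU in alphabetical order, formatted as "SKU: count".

Step 1: reserve R1 C 8 -> on_hand[A=56 B=57 C=42 D=21 E=48] avail[A=56 B=57 C=34 D=21 E=48] open={R1}
Step 2: commit R1 -> on_hand[A=56 B=57 C=34 D=21 E=48] avail[A=56 B=57 C=34 D=21 E=48] open={}
Step 3: reserve R2 E 2 -> on_hand[A=56 B=57 C=34 D=21 E=48] avail[A=56 B=57 C=34 D=21 E=46] open={R2}
Step 4: commit R2 -> on_hand[A=56 B=57 C=34 D=21 E=46] avail[A=56 B=57 C=34 D=21 E=46] open={}
Step 5: reserve R3 B 4 -> on_hand[A=56 B=57 C=34 D=21 E=46] avail[A=56 B=53 C=34 D=21 E=46] open={R3}
Step 6: commit R3 -> on_hand[A=56 B=53 C=34 D=21 E=46] avail[A=56 B=53 C=34 D=21 E=46] open={}
Step 7: reserve R4 D 5 -> on_hand[A=56 B=53 C=34 D=21 E=46] avail[A=56 B=53 C=34 D=16 E=46] open={R4}
Step 8: reserve R5 B 1 -> on_hand[A=56 B=53 C=34 D=21 E=46] avail[A=56 B=52 C=34 D=16 E=46] open={R4,R5}
Step 9: reserve R6 A 5 -> on_hand[A=56 B=53 C=34 D=21 E=46] avail[A=51 B=52 C=34 D=16 E=46] open={R4,R5,R6}
Step 10: reserve R7 A 6 -> on_hand[A=56 B=53 C=34 D=21 E=46] avail[A=45 B=52 C=34 D=16 E=46] open={R4,R5,R6,R7}
Step 11: reserve R8 B 1 -> on_hand[A=56 B=53 C=34 D=21 E=46] avail[A=45 B=51 C=34 D=16 E=46] open={R4,R5,R6,R7,R8}
Step 12: cancel R7 -> on_hand[A=56 B=53 C=34 D=21 E=46] avail[A=51 B=51 C=34 D=16 E=46] open={R4,R5,R6,R8}
Step 13: reserve R9 A 5 -> on_hand[A=56 B=53 C=34 D=21 E=46] avail[A=46 B=51 C=34 D=16 E=46] open={R4,R5,R6,R8,R9}
Step 14: commit R5 -> on_hand[A=56 B=52 C=34 D=21 E=46] avail[A=46 B=51 C=34 D=16 E=46] open={R4,R6,R8,R9}
Step 15: reserve R10 E 2 -> on_hand[A=56 B=52 C=34 D=21 E=46] avail[A=46 B=51 C=34 D=16 E=44] open={R10,R4,R6,R8,R9}
Step 16: commit R4 -> on_hand[A=56 B=52 C=34 D=16 E=46] avail[A=46 B=51 C=34 D=16 E=44] open={R10,R6,R8,R9}
Step 17: reserve R11 C 6 -> on_hand[A=56 B=52 C=34 D=16 E=46] avail[A=46 B=51 C=28 D=16 E=44] open={R10,R11,R6,R8,R9}
Step 18: reserve R12 D 6 -> on_hand[A=56 B=52 C=34 D=16 E=46] avail[A=46 B=51 C=28 D=10 E=44] open={R10,R11,R12,R6,R8,R9}
Step 19: commit R6 -> on_hand[A=51 B=52 C=34 D=16 E=46] avail[A=46 B=51 C=28 D=10 E=44] open={R10,R11,R12,R8,R9}
Step 20: reserve R13 B 8 -> on_hand[A=51 B=52 C=34 D=16 E=46] avail[A=46 B=43 C=28 D=10 E=44] open={R10,R11,R12,R13,R8,R9}
Step 21: reserve R14 B 1 -> on_hand[A=51 B=52 C=34 D=16 E=46] avail[A=46 B=42 C=28 D=10 E=44] open={R10,R11,R12,R13,R14,R8,R9}
Step 22: reserve R15 B 3 -> on_hand[A=51 B=52 C=34 D=16 E=46] avail[A=46 B=39 C=28 D=10 E=44] open={R10,R11,R12,R13,R14,R15,R8,R9}

Answer: A: 46
B: 39
C: 28
D: 10
E: 44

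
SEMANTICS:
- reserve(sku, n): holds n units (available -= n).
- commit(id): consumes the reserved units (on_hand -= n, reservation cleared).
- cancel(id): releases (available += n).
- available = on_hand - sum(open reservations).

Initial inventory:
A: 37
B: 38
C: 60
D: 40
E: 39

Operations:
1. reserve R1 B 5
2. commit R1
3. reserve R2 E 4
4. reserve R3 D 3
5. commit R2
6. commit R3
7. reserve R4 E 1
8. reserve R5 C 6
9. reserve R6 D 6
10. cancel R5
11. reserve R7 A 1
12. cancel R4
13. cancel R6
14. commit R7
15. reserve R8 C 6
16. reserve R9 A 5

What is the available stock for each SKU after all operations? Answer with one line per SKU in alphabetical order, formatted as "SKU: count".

Answer: A: 31
B: 33
C: 54
D: 37
E: 35

Derivation:
Step 1: reserve R1 B 5 -> on_hand[A=37 B=38 C=60 D=40 E=39] avail[A=37 B=33 C=60 D=40 E=39] open={R1}
Step 2: commit R1 -> on_hand[A=37 B=33 C=60 D=40 E=39] avail[A=37 B=33 C=60 D=40 E=39] open={}
Step 3: reserve R2 E 4 -> on_hand[A=37 B=33 C=60 D=40 E=39] avail[A=37 B=33 C=60 D=40 E=35] open={R2}
Step 4: reserve R3 D 3 -> on_hand[A=37 B=33 C=60 D=40 E=39] avail[A=37 B=33 C=60 D=37 E=35] open={R2,R3}
Step 5: commit R2 -> on_hand[A=37 B=33 C=60 D=40 E=35] avail[A=37 B=33 C=60 D=37 E=35] open={R3}
Step 6: commit R3 -> on_hand[A=37 B=33 C=60 D=37 E=35] avail[A=37 B=33 C=60 D=37 E=35] open={}
Step 7: reserve R4 E 1 -> on_hand[A=37 B=33 C=60 D=37 E=35] avail[A=37 B=33 C=60 D=37 E=34] open={R4}
Step 8: reserve R5 C 6 -> on_hand[A=37 B=33 C=60 D=37 E=35] avail[A=37 B=33 C=54 D=37 E=34] open={R4,R5}
Step 9: reserve R6 D 6 -> on_hand[A=37 B=33 C=60 D=37 E=35] avail[A=37 B=33 C=54 D=31 E=34] open={R4,R5,R6}
Step 10: cancel R5 -> on_hand[A=37 B=33 C=60 D=37 E=35] avail[A=37 B=33 C=60 D=31 E=34] open={R4,R6}
Step 11: reserve R7 A 1 -> on_hand[A=37 B=33 C=60 D=37 E=35] avail[A=36 B=33 C=60 D=31 E=34] open={R4,R6,R7}
Step 12: cancel R4 -> on_hand[A=37 B=33 C=60 D=37 E=35] avail[A=36 B=33 C=60 D=31 E=35] open={R6,R7}
Step 13: cancel R6 -> on_hand[A=37 B=33 C=60 D=37 E=35] avail[A=36 B=33 C=60 D=37 E=35] open={R7}
Step 14: commit R7 -> on_hand[A=36 B=33 C=60 D=37 E=35] avail[A=36 B=33 C=60 D=37 E=35] open={}
Step 15: reserve R8 C 6 -> on_hand[A=36 B=33 C=60 D=37 E=35] avail[A=36 B=33 C=54 D=37 E=35] open={R8}
Step 16: reserve R9 A 5 -> on_hand[A=36 B=33 C=60 D=37 E=35] avail[A=31 B=33 C=54 D=37 E=35] open={R8,R9}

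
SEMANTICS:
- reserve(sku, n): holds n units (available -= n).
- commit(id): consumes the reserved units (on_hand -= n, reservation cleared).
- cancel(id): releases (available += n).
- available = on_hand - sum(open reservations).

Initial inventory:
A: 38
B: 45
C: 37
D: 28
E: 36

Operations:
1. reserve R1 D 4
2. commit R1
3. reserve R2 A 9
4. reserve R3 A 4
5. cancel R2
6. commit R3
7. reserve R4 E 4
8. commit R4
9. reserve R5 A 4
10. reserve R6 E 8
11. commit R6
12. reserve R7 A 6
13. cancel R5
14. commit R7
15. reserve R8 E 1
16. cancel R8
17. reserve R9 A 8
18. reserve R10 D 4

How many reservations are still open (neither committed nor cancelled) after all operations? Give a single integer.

Answer: 2

Derivation:
Step 1: reserve R1 D 4 -> on_hand[A=38 B=45 C=37 D=28 E=36] avail[A=38 B=45 C=37 D=24 E=36] open={R1}
Step 2: commit R1 -> on_hand[A=38 B=45 C=37 D=24 E=36] avail[A=38 B=45 C=37 D=24 E=36] open={}
Step 3: reserve R2 A 9 -> on_hand[A=38 B=45 C=37 D=24 E=36] avail[A=29 B=45 C=37 D=24 E=36] open={R2}
Step 4: reserve R3 A 4 -> on_hand[A=38 B=45 C=37 D=24 E=36] avail[A=25 B=45 C=37 D=24 E=36] open={R2,R3}
Step 5: cancel R2 -> on_hand[A=38 B=45 C=37 D=24 E=36] avail[A=34 B=45 C=37 D=24 E=36] open={R3}
Step 6: commit R3 -> on_hand[A=34 B=45 C=37 D=24 E=36] avail[A=34 B=45 C=37 D=24 E=36] open={}
Step 7: reserve R4 E 4 -> on_hand[A=34 B=45 C=37 D=24 E=36] avail[A=34 B=45 C=37 D=24 E=32] open={R4}
Step 8: commit R4 -> on_hand[A=34 B=45 C=37 D=24 E=32] avail[A=34 B=45 C=37 D=24 E=32] open={}
Step 9: reserve R5 A 4 -> on_hand[A=34 B=45 C=37 D=24 E=32] avail[A=30 B=45 C=37 D=24 E=32] open={R5}
Step 10: reserve R6 E 8 -> on_hand[A=34 B=45 C=37 D=24 E=32] avail[A=30 B=45 C=37 D=24 E=24] open={R5,R6}
Step 11: commit R6 -> on_hand[A=34 B=45 C=37 D=24 E=24] avail[A=30 B=45 C=37 D=24 E=24] open={R5}
Step 12: reserve R7 A 6 -> on_hand[A=34 B=45 C=37 D=24 E=24] avail[A=24 B=45 C=37 D=24 E=24] open={R5,R7}
Step 13: cancel R5 -> on_hand[A=34 B=45 C=37 D=24 E=24] avail[A=28 B=45 C=37 D=24 E=24] open={R7}
Step 14: commit R7 -> on_hand[A=28 B=45 C=37 D=24 E=24] avail[A=28 B=45 C=37 D=24 E=24] open={}
Step 15: reserve R8 E 1 -> on_hand[A=28 B=45 C=37 D=24 E=24] avail[A=28 B=45 C=37 D=24 E=23] open={R8}
Step 16: cancel R8 -> on_hand[A=28 B=45 C=37 D=24 E=24] avail[A=28 B=45 C=37 D=24 E=24] open={}
Step 17: reserve R9 A 8 -> on_hand[A=28 B=45 C=37 D=24 E=24] avail[A=20 B=45 C=37 D=24 E=24] open={R9}
Step 18: reserve R10 D 4 -> on_hand[A=28 B=45 C=37 D=24 E=24] avail[A=20 B=45 C=37 D=20 E=24] open={R10,R9}
Open reservations: ['R10', 'R9'] -> 2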